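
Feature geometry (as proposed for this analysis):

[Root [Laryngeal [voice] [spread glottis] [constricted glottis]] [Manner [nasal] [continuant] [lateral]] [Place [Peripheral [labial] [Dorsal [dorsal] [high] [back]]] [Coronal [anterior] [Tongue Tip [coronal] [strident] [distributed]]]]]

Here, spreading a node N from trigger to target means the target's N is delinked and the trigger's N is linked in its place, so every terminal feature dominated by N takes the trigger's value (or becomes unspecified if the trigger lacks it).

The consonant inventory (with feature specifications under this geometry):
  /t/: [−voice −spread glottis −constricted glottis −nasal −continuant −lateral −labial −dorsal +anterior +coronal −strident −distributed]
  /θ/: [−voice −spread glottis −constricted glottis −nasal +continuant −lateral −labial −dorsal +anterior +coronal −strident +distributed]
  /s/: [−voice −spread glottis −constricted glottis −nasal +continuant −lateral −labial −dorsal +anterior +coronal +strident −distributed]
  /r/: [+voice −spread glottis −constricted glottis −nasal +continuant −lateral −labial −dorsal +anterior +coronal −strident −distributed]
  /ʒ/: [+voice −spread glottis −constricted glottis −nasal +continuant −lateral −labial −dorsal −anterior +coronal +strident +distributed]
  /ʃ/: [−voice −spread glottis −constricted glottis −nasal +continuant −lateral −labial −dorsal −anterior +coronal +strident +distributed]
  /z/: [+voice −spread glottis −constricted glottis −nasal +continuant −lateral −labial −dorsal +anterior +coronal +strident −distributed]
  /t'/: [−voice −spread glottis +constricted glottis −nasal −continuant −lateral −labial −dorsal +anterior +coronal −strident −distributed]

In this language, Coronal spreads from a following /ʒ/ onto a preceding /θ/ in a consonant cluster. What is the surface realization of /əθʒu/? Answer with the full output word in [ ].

Terminals under Coronal in this geometry: [anterior], [coronal], [strident], [distributed].
The target acquires /ʒ/'s values for everything under Coronal — [−anterior], [+coronal], [+strident], [+distributed] — while keeping its own [voice], [spread glottis], [constricted glottis], ….
This feature bundle is that of [ʃ], so /əθʒu/ surfaces as [əʃʒu].

[əʃʒu]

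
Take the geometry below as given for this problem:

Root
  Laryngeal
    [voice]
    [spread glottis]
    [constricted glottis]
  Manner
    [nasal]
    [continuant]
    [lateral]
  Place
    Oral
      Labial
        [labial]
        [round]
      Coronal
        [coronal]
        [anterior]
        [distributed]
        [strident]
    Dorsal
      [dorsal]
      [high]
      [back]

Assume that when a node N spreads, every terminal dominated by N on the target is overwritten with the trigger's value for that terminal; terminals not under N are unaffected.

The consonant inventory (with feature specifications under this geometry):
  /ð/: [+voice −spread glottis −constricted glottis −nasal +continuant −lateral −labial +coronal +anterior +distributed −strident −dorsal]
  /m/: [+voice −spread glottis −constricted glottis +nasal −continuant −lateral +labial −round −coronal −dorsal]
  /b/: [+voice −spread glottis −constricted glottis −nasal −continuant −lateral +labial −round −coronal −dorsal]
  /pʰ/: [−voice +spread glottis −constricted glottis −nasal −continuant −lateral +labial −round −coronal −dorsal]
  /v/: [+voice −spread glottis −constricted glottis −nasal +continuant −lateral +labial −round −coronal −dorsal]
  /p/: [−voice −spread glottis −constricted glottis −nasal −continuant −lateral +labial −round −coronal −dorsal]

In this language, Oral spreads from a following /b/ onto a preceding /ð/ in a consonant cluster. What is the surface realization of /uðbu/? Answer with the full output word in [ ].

The Oral node dominates the terminals [labial], [round], [coronal], [anterior], [distributed], [strident].
Spreading Oral from /b/ onto /ð/ replaces those values with /b/'s: [+labial], [−round], [−coronal]. Features outside Oral ([voice], [spread glottis], [constricted glottis], …) stay as in /ð/.
The resulting bundle matches /v/ in the inventory; substituting it for /ð/ gives [uvbu].

[uvbu]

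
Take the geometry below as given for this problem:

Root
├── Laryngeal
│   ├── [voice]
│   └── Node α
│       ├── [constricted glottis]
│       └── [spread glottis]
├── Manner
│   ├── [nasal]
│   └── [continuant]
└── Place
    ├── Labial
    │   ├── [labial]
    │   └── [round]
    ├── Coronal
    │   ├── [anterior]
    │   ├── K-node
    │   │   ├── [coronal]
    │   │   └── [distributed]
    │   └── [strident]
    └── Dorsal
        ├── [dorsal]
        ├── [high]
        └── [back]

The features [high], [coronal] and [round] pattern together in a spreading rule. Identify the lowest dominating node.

Place

[high] is immediately dominated by Dorsal.
[coronal] is immediately dominated by K-node.
[round] is immediately dominated by Labial.
The lowest node appearing on every path is Place; each proper daughter of Place fails to dominate at least one of the listed features.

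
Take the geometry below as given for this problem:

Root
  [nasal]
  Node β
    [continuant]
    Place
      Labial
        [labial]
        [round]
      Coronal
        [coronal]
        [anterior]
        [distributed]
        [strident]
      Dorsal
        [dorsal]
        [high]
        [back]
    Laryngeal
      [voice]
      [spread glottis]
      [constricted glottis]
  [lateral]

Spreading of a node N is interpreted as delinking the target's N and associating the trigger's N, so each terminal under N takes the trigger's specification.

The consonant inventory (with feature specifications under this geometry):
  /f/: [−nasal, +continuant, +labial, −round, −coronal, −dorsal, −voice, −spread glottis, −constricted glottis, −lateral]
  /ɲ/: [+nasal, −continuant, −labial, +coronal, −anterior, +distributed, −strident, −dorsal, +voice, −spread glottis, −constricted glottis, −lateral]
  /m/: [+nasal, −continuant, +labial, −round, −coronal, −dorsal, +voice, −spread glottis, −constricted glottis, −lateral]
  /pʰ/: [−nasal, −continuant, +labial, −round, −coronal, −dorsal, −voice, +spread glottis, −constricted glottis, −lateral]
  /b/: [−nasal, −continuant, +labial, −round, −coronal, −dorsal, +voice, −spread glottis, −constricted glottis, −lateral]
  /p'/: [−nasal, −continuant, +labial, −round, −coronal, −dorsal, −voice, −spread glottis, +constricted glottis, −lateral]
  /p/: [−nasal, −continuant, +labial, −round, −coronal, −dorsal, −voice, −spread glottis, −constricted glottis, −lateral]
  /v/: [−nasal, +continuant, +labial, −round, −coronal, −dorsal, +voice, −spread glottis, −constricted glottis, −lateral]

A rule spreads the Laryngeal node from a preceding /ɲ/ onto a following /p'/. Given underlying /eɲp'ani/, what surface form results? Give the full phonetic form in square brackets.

[eɲbani]

Laryngeal immediately or transitively dominates [voice], [spread glottis], [constricted glottis].
The target acquires /ɲ/'s values for everything under Laryngeal — [+voice], [−spread glottis], [−constricted glottis] — while keeping its own [nasal], [continuant], [labial], ….
Among the inventory, only /b/ has exactly this specification, giving the surface form [eɲbani].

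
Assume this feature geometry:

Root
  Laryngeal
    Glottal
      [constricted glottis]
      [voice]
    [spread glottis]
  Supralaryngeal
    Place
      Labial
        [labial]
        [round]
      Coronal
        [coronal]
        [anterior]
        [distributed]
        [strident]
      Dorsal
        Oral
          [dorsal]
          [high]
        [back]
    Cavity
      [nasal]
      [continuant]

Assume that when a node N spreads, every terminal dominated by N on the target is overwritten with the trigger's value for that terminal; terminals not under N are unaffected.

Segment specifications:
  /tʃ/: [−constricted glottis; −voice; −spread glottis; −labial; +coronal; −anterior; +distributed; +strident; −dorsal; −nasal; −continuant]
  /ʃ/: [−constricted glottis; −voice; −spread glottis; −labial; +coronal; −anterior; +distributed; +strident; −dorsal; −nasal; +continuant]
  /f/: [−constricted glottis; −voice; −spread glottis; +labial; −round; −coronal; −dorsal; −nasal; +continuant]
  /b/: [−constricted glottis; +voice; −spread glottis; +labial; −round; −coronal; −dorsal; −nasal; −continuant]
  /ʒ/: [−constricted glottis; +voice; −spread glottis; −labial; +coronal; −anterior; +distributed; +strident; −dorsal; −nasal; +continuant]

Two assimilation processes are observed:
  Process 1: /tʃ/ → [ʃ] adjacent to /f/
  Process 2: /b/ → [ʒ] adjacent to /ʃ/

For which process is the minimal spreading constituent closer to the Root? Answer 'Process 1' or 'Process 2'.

Process 1 alters [continuant]; the lowest dominating node is [continuant] (depth 3 from Root).
Process 2 alters [continuant], [labial], [round], [coronal], [anterior], [distributed], [strident]; the lowest common ancestor is Supralaryngeal (depth 1 from Root).
Supralaryngeal is closer to Root than [continuant], so Process 2 spreads the higher node.

Process 2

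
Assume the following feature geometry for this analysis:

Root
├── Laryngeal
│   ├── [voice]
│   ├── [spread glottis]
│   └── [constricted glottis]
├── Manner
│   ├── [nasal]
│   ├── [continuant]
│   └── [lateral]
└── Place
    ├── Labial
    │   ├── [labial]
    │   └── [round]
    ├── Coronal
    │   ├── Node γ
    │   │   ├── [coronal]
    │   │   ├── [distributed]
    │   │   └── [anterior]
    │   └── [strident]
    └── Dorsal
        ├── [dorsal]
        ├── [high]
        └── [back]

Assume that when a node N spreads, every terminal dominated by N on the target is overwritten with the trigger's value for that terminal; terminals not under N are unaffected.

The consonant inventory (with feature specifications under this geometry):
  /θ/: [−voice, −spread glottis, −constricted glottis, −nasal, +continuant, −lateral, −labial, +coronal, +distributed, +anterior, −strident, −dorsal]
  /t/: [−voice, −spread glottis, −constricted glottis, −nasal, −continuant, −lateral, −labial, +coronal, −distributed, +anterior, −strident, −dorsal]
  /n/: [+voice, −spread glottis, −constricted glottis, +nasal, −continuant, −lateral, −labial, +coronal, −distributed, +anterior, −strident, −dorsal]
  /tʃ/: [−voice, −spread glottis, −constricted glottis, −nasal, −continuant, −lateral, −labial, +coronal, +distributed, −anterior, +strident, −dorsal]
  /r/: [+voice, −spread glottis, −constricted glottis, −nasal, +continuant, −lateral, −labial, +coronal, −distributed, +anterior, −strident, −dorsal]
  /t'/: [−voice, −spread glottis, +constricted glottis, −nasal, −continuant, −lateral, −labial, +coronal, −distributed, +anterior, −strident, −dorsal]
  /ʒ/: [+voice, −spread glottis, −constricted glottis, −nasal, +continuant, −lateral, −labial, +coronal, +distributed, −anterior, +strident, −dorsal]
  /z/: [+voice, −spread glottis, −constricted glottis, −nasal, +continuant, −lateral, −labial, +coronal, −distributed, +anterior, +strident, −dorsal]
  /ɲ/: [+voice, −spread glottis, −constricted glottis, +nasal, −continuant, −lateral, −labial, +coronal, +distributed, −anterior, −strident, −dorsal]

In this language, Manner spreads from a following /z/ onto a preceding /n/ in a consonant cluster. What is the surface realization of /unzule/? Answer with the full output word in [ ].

Terminals under Manner in this geometry: [nasal], [continuant], [lateral].
After delinking /n/'s Manner and linking /z/'s, the affected terminals become [−nasal], [+continuant], [−lateral]; [voice], [spread glottis], [constricted glottis], … (outside Manner) are retained from /n/.
The resulting bundle matches /r/ in the inventory; substituting it for /n/ gives [urzule].

[urzule]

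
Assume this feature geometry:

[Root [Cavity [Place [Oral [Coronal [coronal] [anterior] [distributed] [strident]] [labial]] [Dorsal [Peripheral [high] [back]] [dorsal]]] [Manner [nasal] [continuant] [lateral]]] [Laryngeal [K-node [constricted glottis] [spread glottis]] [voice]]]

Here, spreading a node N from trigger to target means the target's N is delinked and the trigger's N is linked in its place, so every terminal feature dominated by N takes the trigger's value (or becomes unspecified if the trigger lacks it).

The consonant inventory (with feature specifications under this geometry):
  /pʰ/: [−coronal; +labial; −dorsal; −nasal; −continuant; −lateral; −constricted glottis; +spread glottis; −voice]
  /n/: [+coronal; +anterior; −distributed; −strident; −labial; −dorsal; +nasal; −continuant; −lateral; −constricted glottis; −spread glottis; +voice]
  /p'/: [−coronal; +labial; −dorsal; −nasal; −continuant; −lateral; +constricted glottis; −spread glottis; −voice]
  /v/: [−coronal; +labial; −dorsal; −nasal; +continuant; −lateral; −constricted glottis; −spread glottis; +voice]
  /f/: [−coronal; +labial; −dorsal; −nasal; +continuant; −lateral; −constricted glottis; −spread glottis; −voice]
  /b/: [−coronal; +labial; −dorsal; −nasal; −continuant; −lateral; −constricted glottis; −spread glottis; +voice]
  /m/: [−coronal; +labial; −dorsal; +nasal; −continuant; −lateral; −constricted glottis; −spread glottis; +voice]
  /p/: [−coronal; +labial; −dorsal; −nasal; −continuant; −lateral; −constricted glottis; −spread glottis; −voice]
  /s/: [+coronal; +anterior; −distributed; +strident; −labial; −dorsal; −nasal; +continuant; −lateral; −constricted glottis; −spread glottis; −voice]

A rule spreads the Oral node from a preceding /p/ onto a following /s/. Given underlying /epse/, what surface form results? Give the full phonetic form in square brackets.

Terminals under Oral in this geometry: [coronal], [anterior], [distributed], [strident], [labial].
Spreading Oral from /p/ onto /s/ replaces those values with /p/'s: [−coronal], [+labial]. Features outside Oral ([dorsal], [nasal], [continuant], …) stay as in /s/.
The resulting bundle matches /f/ in the inventory; substituting it for /s/ gives [epfe].

[epfe]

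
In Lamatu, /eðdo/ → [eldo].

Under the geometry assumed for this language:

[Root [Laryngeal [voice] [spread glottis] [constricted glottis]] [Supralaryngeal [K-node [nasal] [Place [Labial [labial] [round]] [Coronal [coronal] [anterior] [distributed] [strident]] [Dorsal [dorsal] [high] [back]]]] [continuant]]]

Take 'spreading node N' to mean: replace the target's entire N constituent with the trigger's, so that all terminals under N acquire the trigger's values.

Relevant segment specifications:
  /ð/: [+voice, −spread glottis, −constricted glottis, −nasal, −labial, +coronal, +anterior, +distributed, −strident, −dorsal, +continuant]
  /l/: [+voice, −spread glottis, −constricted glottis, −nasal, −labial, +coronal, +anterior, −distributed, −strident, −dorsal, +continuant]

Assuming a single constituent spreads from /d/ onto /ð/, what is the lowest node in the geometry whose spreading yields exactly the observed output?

[distributed]

Comparing /ð/ with its surface form [l], the only feature that changes is [distributed].
Only a single terminal changes, and /d/ supplies the new value, so [distributed] itself is the minimal spreading constituent.
[continuant] stays as in /ð/ although /d/ differs there, so no node dominating it spread; among the remaining candidates [distributed] is the lowest that derives the output.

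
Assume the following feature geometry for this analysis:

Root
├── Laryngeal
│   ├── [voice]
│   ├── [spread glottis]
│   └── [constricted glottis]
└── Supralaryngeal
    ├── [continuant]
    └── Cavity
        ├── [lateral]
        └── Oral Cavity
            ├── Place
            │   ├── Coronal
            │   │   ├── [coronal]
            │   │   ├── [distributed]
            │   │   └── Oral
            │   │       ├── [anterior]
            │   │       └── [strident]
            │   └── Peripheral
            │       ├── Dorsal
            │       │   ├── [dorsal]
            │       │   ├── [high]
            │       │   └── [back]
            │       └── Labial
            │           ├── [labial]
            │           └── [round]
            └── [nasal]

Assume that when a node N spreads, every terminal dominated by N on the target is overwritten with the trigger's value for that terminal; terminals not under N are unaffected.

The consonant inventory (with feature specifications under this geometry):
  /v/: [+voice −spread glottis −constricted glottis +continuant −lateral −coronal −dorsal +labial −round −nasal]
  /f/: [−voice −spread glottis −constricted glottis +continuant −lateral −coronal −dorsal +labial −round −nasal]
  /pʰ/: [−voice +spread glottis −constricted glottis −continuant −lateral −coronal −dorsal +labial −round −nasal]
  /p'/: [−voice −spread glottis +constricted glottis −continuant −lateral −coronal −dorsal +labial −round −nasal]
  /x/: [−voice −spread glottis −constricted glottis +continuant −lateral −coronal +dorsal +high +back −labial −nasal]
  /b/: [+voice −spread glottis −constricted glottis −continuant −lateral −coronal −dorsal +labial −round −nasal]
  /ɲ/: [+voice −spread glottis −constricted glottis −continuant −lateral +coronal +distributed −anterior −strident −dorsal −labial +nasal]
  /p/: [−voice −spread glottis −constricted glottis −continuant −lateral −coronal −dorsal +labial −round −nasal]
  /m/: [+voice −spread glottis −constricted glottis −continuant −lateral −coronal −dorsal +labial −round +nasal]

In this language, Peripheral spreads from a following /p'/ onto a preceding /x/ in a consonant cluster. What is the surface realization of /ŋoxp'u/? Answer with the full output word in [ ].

The Peripheral node dominates the terminals [dorsal], [high], [back], [labial], [round].
Spreading Peripheral from /p'/ onto /x/ replaces those values with /p'/'s: [−dorsal], [+labial], [−round]. Features outside Peripheral ([voice], [spread glottis], [constricted glottis], …) stay as in /x/.
Among the inventory, only /f/ has exactly this specification, giving the surface form [ŋofp'u].

[ŋofp'u]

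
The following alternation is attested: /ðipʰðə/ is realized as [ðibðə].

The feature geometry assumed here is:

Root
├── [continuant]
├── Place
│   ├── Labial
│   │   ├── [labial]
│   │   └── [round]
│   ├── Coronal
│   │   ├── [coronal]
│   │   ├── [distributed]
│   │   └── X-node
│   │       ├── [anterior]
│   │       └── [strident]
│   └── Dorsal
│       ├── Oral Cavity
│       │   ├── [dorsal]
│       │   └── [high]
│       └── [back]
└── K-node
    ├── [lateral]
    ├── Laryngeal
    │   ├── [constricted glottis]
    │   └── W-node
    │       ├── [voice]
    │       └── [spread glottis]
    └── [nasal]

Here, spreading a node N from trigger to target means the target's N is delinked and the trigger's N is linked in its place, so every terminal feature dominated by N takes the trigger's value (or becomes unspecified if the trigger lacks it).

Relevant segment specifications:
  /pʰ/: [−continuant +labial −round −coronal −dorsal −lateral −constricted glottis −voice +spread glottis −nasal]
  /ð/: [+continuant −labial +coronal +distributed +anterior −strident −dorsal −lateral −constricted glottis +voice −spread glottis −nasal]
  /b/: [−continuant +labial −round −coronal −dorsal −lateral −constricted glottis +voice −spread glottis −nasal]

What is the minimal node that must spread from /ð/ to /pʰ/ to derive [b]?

W-node

/pʰ/ and [b] differ in [voice], [spread glottis]; every other specified feature is identical.
Tracing each changed feature up the tree, the paths first meet at W-node; any lower node misses at least one of them.
Delinking /pʰ/'s W-node and associating /ð/'s W-node gives precisely the feature bundle of [b].
[continuant], [labial] stay as in /pʰ/ although /ð/ differs there, so no node dominating them spread; among the remaining candidates W-node is the lowest that derives the output.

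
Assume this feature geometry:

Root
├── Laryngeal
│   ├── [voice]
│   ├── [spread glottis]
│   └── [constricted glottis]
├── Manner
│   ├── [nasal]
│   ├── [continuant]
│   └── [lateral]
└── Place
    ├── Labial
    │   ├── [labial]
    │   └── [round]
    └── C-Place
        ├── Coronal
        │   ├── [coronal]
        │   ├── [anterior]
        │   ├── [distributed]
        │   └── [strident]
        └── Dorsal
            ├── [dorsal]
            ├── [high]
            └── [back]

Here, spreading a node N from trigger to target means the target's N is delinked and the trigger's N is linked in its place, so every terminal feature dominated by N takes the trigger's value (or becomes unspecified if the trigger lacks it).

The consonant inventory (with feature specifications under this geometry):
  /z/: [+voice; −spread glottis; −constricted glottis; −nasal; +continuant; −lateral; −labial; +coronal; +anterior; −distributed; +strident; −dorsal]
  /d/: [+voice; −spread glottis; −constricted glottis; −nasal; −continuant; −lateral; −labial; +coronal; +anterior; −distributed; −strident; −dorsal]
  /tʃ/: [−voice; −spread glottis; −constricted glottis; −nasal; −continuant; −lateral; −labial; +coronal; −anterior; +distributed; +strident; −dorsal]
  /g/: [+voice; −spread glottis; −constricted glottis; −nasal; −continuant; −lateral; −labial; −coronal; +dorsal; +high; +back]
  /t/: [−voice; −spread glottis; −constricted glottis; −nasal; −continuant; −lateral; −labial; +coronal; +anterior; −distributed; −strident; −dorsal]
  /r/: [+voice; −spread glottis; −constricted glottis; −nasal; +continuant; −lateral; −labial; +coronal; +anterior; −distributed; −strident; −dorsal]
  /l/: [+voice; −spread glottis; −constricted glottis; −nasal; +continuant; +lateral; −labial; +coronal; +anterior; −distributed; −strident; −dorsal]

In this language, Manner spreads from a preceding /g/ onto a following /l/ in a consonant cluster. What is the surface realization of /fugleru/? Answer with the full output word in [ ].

[fugderu]

Manner immediately or transitively dominates [nasal], [continuant], [lateral].
The target acquires /g/'s values for everything under Manner — [−nasal], [−continuant], [−lateral] — while keeping its own [voice], [spread glottis], [constricted glottis], ….
This feature bundle is that of [d], so /fugleru/ surfaces as [fugderu].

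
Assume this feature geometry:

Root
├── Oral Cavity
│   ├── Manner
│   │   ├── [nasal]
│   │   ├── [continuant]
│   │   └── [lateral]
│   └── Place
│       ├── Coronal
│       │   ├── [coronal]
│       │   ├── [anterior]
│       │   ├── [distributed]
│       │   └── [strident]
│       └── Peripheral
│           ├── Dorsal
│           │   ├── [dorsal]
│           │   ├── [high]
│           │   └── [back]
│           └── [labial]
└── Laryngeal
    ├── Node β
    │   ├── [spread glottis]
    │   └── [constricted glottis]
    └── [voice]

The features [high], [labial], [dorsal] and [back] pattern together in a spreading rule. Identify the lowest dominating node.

[high]: Root / Oral Cavity / Place / Peripheral / Dorsal / [high].
[labial]: Root / Oral Cavity / Place / Peripheral / [labial].
[dorsal]: Root / Oral Cavity / Place / Peripheral / Dorsal / [dorsal].
[back]: Root / Oral Cavity / Place / Peripheral / Dorsal / [back].
The listed terminals split across distinct daughters of Peripheral, so Peripheral itself is the smallest node containing them all.

Peripheral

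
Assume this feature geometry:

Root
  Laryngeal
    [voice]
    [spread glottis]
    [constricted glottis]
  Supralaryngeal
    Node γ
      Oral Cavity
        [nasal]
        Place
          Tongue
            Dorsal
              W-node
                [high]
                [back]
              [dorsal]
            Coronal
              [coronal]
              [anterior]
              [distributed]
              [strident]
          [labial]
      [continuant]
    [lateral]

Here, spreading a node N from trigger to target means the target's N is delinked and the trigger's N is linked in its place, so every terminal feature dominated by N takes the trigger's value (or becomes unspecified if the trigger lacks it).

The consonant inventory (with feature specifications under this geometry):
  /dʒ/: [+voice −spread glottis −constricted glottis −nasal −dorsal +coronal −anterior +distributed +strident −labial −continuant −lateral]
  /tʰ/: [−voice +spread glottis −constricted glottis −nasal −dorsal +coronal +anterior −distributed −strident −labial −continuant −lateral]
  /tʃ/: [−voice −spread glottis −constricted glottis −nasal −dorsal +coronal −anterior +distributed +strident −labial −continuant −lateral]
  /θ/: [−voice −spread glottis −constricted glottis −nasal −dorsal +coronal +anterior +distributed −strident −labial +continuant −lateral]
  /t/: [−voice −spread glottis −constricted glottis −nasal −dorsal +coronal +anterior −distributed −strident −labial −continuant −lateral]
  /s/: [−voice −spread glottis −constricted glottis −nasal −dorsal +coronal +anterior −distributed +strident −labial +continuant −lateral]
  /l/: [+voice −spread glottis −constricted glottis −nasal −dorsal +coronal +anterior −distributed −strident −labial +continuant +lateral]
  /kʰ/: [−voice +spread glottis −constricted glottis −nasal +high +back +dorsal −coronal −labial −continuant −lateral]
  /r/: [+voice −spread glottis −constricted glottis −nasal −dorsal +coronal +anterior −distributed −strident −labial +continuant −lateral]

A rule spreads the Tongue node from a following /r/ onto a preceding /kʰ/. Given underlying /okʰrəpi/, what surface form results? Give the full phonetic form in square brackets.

[otʰrəpi]

Tongue immediately or transitively dominates [high], [back], [dorsal], [coronal], [anterior], [distributed], [strident].
Spreading Tongue from /r/ onto /kʰ/ replaces those values with /r/'s: [−dorsal], [+coronal], [+anterior], [−distributed], [−strident]. Features outside Tongue ([voice], [spread glottis], [constricted glottis], …) stay as in /kʰ/.
This feature bundle is that of [tʰ], so /okʰrəpi/ surfaces as [otʰrəpi].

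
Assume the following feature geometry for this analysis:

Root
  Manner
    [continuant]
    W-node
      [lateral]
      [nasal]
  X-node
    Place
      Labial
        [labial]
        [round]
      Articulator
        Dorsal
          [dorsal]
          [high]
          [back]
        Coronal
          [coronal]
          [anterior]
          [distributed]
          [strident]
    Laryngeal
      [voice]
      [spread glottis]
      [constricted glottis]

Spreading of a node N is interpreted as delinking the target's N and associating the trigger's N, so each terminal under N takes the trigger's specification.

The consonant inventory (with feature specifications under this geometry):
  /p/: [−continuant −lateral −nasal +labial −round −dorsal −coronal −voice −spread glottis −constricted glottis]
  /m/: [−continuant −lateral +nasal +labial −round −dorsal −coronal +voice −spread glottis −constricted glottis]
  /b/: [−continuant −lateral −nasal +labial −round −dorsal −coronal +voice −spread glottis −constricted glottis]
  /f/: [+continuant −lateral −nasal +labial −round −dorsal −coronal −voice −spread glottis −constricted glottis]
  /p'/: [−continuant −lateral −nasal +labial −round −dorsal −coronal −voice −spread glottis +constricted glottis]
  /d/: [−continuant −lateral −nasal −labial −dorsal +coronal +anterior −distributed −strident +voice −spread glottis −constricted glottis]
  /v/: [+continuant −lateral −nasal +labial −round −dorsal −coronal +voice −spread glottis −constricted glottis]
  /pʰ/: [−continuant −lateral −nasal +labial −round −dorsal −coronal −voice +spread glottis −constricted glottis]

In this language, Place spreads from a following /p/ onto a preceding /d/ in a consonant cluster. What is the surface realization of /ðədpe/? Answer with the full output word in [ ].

[ðəbpe]

Terminals under Place in this geometry: [labial], [round], [dorsal], [high], [back], [coronal], [anterior], [distributed], [strident].
After delinking /d/'s Place and linking /p/'s, the affected terminals become [+labial], [−round], [−dorsal], [−coronal]; [continuant], [lateral], [nasal], … (outside Place) are retained from /d/.
This feature bundle is that of [b], so /ðədpe/ surfaces as [ðəbpe].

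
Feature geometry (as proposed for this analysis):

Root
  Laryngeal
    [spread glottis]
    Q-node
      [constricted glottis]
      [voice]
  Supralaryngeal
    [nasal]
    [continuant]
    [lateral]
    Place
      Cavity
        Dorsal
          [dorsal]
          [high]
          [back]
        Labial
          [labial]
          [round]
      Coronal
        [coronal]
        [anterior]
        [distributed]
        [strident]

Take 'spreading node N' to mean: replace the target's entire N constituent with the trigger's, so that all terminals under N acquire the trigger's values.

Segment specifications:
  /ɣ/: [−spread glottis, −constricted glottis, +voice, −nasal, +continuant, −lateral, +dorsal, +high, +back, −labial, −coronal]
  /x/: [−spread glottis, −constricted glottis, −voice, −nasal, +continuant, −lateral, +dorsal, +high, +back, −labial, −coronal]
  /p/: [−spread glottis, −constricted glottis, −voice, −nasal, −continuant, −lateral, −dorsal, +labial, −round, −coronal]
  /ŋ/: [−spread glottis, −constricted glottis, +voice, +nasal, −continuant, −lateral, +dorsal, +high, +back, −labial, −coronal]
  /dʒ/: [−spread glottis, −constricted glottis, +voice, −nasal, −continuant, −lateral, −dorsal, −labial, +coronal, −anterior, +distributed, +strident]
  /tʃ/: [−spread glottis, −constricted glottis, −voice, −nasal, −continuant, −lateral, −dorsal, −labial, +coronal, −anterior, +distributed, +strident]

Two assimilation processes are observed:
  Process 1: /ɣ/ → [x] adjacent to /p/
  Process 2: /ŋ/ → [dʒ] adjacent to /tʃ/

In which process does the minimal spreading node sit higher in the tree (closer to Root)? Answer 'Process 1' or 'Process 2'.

In Process 1, [voice] changes, so the minimal spreading node is [voice] at depth 3.
Process 2 alters [nasal], [coronal], [anterior], [distributed], [strident], [dorsal], [high], [back]; the lowest common ancestor is Supralaryngeal (depth 1 from Root).
Supralaryngeal is closer to Root than [voice], so Process 2 spreads the higher node.

Process 2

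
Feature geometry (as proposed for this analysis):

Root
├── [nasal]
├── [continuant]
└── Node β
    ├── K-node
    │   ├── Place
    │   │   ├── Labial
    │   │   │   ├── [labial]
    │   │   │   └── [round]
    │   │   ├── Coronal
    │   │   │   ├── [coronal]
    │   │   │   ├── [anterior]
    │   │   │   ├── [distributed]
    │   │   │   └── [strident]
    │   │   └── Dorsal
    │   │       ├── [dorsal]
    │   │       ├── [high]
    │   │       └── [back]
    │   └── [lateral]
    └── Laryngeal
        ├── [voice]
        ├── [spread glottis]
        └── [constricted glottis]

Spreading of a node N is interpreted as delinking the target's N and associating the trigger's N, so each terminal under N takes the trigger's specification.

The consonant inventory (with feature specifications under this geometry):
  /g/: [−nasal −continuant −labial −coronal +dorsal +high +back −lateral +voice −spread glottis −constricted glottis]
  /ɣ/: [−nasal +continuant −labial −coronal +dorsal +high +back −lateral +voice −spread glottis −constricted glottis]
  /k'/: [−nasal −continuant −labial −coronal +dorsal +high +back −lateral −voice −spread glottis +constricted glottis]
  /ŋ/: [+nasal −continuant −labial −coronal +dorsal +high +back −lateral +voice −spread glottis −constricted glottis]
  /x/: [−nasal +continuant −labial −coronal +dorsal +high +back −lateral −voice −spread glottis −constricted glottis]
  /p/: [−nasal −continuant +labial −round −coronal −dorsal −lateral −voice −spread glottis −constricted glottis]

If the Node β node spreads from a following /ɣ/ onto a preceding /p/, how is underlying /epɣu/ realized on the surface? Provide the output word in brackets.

[egɣu]

Node β immediately or transitively dominates [labial], [round], [coronal], [anterior], [distributed], [strident], [dorsal], [high], [back], [lateral], [voice], [spread glottis], [constricted glottis].
The target acquires /ɣ/'s values for everything under Node β — [−labial], [−coronal], [+dorsal], [+high], [+back], [−lateral], [+voice], [−spread glottis], [−constricted glottis] — while keeping its own [nasal], [continuant].
The resulting bundle matches /g/ in the inventory; substituting it for /p/ gives [egɣu].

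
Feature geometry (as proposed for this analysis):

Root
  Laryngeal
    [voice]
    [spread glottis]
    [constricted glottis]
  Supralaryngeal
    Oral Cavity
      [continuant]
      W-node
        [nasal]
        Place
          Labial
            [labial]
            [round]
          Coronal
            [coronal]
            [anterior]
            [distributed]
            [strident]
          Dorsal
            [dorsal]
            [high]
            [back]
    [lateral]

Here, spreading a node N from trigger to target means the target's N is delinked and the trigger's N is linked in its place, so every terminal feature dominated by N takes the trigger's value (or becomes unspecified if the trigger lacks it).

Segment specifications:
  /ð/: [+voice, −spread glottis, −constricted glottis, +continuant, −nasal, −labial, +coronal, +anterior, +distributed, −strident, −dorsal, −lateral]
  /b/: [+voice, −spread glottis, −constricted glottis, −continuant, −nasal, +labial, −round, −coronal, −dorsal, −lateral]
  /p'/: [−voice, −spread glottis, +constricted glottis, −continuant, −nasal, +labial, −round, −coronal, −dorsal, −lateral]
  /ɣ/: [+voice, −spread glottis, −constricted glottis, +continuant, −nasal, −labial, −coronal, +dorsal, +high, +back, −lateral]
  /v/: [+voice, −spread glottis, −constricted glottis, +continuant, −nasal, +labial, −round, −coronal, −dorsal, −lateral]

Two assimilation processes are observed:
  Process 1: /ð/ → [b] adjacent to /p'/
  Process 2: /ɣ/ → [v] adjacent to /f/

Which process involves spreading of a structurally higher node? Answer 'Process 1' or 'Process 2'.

Process 1 alters [continuant], [labial], [round], [coronal], [anterior], [distributed], [strident]; the lowest common ancestor is Oral Cavity (depth 2 from Root).
Process 2: the features that change are [labial], [round], [dorsal], [high], [back]; the minimal node is Place (depth 4).
Oral Cavity is closer to Root than Place, so Process 1 spreads the higher node.

Process 1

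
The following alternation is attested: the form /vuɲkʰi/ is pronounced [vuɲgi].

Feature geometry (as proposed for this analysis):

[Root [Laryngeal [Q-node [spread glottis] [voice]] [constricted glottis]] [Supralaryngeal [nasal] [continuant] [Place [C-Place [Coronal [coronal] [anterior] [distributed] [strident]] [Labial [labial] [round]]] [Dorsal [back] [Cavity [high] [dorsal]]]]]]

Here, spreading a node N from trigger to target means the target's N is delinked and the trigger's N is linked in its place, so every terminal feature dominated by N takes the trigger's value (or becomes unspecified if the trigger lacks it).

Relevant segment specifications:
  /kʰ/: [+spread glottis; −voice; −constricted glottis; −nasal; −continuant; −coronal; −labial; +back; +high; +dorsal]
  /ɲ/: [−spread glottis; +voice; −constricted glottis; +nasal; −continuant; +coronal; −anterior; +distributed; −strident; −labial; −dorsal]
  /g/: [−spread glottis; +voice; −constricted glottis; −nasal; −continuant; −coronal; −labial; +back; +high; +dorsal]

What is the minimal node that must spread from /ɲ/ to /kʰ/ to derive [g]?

Q-node

The alternation /kʰ/ → [g] changes [voice], [spread glottis] and nothing else.
These terminals are all dominated by Q-node, and no proper subconstituent of Q-node covers them all; Q-node is their lowest common ancestor.
Delinking /kʰ/'s Q-node and associating /ɲ/'s Q-node gives precisely the feature bundle of [g].
[coronal], [dorsal] stay as in /kʰ/ although /ɲ/ differs there, so no node dominating them spread; among the remaining candidates Q-node is the lowest that derives the output.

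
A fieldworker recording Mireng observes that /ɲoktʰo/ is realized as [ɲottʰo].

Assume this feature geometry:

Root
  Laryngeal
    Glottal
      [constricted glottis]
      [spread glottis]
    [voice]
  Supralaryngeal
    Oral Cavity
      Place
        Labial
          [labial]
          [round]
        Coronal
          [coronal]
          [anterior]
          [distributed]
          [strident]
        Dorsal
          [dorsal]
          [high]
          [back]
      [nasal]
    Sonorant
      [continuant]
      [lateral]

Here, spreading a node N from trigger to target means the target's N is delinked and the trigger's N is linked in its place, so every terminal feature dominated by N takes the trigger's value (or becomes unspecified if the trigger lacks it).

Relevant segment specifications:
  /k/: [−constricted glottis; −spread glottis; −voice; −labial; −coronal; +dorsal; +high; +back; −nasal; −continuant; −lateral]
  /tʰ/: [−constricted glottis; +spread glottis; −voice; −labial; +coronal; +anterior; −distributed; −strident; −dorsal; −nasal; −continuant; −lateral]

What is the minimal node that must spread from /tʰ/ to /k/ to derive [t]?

Feature comparison: [coronal], [anterior], [distributed], [strident], [dorsal], [high], [back] differ between /k/ and [t]; the remaining terminals match.
Tracing each changed feature up the tree, the paths first meet at Place; any lower node misses at least one of them.
If Place spreads, every terminal under it takes /tʰ/'s value, producing [t] as observed.
[spread glottis] stays as in /k/ although /tʰ/ differs there, so no node dominating it spread; among the remaining candidates Place is the lowest that derives the output.

Place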